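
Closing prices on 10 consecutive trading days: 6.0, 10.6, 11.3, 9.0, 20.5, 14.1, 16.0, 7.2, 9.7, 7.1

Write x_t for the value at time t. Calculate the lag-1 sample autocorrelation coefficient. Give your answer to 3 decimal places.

0.090

Mean x̄ = (6.0 + 10.6 + 11.3 + 9.0 + 20.5 + 14.1 + 16.0 + 7.2 + 9.7 + 7.1)/10 = 11.1500
Numerator Σ_{t=1}^{9}(x_t−x̄)(x_{t+1}−x̄) = 16.6575
Denominator Σ(x_t−x̄)² = 185.2250
r_1 = 16.6575 / 185.2250 = 0.090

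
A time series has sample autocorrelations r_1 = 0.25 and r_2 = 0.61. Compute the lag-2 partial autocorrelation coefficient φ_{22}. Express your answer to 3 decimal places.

φ_{22} = (r_2 − r_1²) / (1 − r_1²)
r_1² = (0.25)² = 0.0625
Numerator = 0.61 − 0.0625 = 0.5475; denominator = 1 − 0.0625 = 0.9375
φ_{22} = 0.5475 / 0.9375 = 0.584

0.584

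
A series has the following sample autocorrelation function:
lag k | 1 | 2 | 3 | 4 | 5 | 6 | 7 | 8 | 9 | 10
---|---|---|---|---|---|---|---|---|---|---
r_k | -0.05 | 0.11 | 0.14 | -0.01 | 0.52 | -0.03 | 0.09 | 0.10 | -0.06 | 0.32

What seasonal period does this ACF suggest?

5

The largest autocorrelation is r_5 = 0.52, with a weaker echo at lag 10 (0.32); the remaining lags stay at or below 0.14.
The dominant spike at lag 5 indicates a seasonal period of 5.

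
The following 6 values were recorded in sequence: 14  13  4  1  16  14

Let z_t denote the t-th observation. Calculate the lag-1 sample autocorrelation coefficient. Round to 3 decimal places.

0.103

Mean z̄ = (14 + 13 + 4 + 1 + 16 + 14)/6 = 10.3333
Deviations from mean: 3.6667, 2.6667, -6.3333, -9.3333, 5.6667, 3.6667
Σ(z_t−z̄)(z_{t+1}−z̄) = (9.7778) + (-16.8889) + (59.1111) + (-52.8889) + (20.7778) = 19.8889
Denominator Σ(z_t−z̄)² = 193.3333
r_1 = 19.8889 / 193.3333 = 0.103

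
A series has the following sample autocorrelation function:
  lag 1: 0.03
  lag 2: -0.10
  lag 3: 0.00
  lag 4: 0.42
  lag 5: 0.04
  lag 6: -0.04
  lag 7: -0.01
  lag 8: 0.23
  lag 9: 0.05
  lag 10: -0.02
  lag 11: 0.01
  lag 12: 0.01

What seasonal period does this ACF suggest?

The largest autocorrelation is r_4 = 0.42, with a weaker echo at lag 8 (0.23); the remaining lags stay at or below 0.05.
The dominant spike at lag 4 indicates a seasonal period of 4.

4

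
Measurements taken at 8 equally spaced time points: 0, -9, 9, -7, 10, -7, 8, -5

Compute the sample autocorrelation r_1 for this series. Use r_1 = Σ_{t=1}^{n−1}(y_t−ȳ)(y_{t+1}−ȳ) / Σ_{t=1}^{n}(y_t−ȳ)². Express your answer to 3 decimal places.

Mean ȳ = (0 − 9 + 9 − 7 + 10 − 7 + 8 − 5)/8 = -0.1250
Σ(y_t−ȳ)(y_{t+1}−ȳ) = (-1.1094) + (-80.9844) + (-62.7344) + (-69.6094) + (-69.6094) + (-55.8594) + (-39.6094) = -379.5156
Denominator Σ(y_t−ȳ)² = 448.8750
r_1 = -379.5156 / 448.8750 = -0.845

-0.845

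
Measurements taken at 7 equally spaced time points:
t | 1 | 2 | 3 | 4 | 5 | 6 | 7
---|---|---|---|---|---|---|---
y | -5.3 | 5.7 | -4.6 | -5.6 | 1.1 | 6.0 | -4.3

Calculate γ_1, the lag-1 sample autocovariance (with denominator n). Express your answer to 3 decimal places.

Mean ȳ = (-5.3 + 5.7 − 4.6 − 5.6 + 1.1 + 6.0 − 4.3)/7 = -1.0000
Σ_{t=1}^{6}(y_t−ȳ)(y_{t+1}−ȳ) = -54.4300
γ_1 = -54.4300 / 7 = -7.776

-7.776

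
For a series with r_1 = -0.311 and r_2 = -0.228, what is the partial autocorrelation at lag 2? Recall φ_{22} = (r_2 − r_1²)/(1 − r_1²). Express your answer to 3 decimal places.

φ_{22} = (r_2 − r_1²) / (1 − r_1²)
r_1² = (-0.311)² = 0.096721
Numerator = -0.228 − 0.0967 = -0.3247; denominator = 1 − 0.0967 = 0.9033
φ_{22} = -0.3247 / 0.9033 = -0.359

-0.359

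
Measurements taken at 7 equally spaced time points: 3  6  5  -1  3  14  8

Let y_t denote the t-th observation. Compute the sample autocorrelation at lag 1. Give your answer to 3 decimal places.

0.134

Mean ȳ = (3 + 6 + 5 − 1 + 3 + 14 + 8)/7 = 5.4286
Deviations from mean: -2.4286, 0.5714, -0.4286, -6.4286, -2.4286, 8.5714, 2.5714
Σ(y_t−ȳ)(y_{t+1}−ȳ) = (-1.3878) + (-0.2449) + (2.7551) + (15.6122) + (-20.8163) + (22.0408) = 17.9592
Denominator Σ(y_t−ȳ)² = 133.7143
r_1 = 17.9592 / 133.7143 = 0.134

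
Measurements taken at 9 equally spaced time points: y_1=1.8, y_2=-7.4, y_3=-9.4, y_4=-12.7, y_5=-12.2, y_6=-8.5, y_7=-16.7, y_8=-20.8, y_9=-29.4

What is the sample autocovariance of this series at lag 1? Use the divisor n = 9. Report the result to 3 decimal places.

Mean ȳ = (1.8 − 7.4 − 9.4 − 12.7 − 12.2 − 8.5 − 16.7 − 20.8 − 29.4)/9 = -12.8111
Σ_{t=1}^{8}(y_t−ȳ)(y_{t+1}−ȳ) = 247.4310
γ_1 = 247.4310 / 9 = 27.492

27.492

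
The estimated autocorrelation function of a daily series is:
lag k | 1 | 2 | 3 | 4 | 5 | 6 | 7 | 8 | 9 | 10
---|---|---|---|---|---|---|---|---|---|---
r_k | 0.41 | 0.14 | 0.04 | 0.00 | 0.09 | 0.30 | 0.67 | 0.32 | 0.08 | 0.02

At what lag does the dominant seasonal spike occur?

The largest autocorrelation is r_7 = 0.67; the remaining lags stay at or below 0.41. The elevated value at lag 1 (0.41), dropping to 0.14 at lag 2, reflects decaying short-term dependence rather than seasonality.
The dominant spike at lag 7 indicates a seasonal period of 7.

7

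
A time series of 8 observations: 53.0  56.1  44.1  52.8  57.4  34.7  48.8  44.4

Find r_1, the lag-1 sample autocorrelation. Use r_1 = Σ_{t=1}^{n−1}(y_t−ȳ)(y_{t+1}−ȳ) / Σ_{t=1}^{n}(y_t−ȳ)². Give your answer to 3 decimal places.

-0.273

Mean ȳ = (53.0 + 56.1 + 44.1 + 52.8 + 57.4 + 34.7 + 48.8 + 44.4)/8 = 48.9125
Deviations from mean: 4.0875, 7.1875, -4.8125, 3.8875, 8.4875, -14.2125, -0.1125, -4.5125
Σ(y_t−ȳ)(y_{t+1}−ȳ) = (29.3789) + (-34.5898) + (-18.7086) + (32.9952) + (-120.6286) + (1.5989) + (0.5077) = -109.4464
Denominator Σ(y_t−ȳ)² = 401.0488
r_1 = -109.4464 / 401.0488 = -0.273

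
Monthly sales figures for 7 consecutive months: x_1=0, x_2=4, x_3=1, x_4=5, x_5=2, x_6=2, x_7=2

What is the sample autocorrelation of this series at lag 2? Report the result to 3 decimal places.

0.417

Mean x̄ = (0 + 4 + 1 + 5 + 2 + 2 + 2)/7 = 2.2857
Deviations from mean: -2.2857, 1.7143, -1.2857, 2.7143, -0.2857, -0.2857, -0.2857
Σ(x_t−x̄)(x_{t+2}−x̄) = (2.9388) + (4.6531) + (0.3673) + (-0.7755) + (0.0816) = 7.2653
Denominator Σ(x_t−x̄)² = 17.4286
r_2 = 7.2653 / 17.4286 = 0.417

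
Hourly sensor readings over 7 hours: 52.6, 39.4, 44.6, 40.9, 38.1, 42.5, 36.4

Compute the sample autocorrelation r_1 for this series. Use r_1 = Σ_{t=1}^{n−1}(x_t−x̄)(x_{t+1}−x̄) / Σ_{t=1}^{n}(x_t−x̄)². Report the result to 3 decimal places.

Mean x̄ = (52.6 + 39.4 + 44.6 + 40.9 + 38.1 + 42.5 + 36.4)/7 = 42.0714
Deviations from mean: 10.5286, -2.6714, 2.5286, -1.1714, -3.9714, 0.4286, -5.6714
Σ(x_t−x̄)(x_{t+1}−x̄) = (-28.1263) + (-6.7549) + (-2.9620) + (4.6522) + (-1.7020) + (-2.4306) = -37.3237
Denominator Σ(x_t−x̄)² = 173.8743
r_1 = -37.3237 / 173.8743 = -0.215

-0.215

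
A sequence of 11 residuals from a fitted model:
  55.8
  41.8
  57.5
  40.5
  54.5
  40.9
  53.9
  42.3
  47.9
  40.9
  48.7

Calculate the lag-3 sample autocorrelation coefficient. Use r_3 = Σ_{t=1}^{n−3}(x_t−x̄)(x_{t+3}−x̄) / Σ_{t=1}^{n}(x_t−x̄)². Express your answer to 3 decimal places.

Mean x̄ = (55.8 + 41.8 + 57.5 + 40.5 + 54.5 + 40.9 + 53.9 + 42.3 + 47.9 + 40.9 + 48.7)/11 = 47.7000
Numerator Σ_{t=1}^{8}(x_t−x̄)(x_{t+3}−x̄) = -295.3600
Denominator Σ(x_t−x̄)² = 455.6600
r_3 = -295.3600 / 455.6600 = -0.648

-0.648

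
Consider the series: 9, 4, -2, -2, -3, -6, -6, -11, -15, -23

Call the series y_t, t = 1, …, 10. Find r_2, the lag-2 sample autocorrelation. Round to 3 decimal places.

0.255

Mean ȳ = (9 + 4 − 2 − 2 − 3 − 6 − 6 − 11 − 15 − 23)/10 = -5.5000
Numerator Σ_{t=1}^{8}(y_t−ȳ)(y_{t+2}−ȳ) = 193.5000
Denominator Σ(y_t−ȳ)² = 758.5000
r_2 = 193.5000 / 758.5000 = 0.255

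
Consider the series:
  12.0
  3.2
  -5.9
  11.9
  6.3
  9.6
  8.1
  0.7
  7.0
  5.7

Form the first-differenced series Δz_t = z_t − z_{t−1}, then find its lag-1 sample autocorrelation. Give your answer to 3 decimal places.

First differences Δz: -8.8, -9.1, 17.8, -5.6, 3.3, -1.5, -7.4, 6.3, -1.3
Mean of differences = -0.7000
Numerator Σ(Δz_t−Δz̄)(Δz_{t+1}−Δz̄) = -246.5500
Denominator Σ(Δz_t−Δz̄)² = 613.3200
r_1(Δz) = -246.5500 / 613.3200 = -0.402

-0.402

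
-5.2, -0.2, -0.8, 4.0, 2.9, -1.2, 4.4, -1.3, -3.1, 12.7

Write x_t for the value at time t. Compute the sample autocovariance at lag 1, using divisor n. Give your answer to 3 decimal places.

Mean x̄ = (-5.2 − 0.2 − 0.8 + 4.0 + 2.9 − 1.2 + 4.4 − 1.3 − 3.1 + 12.7)/10 = 1.2200
Σ_{t=1}^{9}(x_t−x̄)(x_{t+1}−x̄) = -47.4424
γ_1 = -47.4424 / 10 = -4.744

-4.744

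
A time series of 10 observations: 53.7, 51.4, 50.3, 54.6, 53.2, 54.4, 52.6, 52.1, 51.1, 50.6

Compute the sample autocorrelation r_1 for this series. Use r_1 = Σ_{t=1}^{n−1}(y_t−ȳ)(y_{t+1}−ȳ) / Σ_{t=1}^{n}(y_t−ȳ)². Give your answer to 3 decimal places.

0.121

Mean ȳ = (53.7 + 51.4 + 50.3 + 54.6 + 53.2 + 54.4 + 52.6 + 52.1 + 51.1 + 50.6)/10 = 52.4000
Numerator Σ_{t=1}^{9}(y_t−ȳ)(y_{t+1}−ȳ) = 2.6100
Denominator Σ(y_t−ȳ)² = 21.6400
r_1 = 2.6100 / 21.6400 = 0.121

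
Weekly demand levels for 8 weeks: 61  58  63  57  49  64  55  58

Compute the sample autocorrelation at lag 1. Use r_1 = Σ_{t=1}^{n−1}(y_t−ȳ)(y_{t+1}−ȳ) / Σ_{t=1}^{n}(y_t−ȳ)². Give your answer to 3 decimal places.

Mean ȳ = (61 + 58 + 63 + 57 + 49 + 64 + 55 + 58)/8 = 58.1250
Σ(y_t−ȳ)(y_{t+1}−ȳ) = (-0.3594) + (-0.6094) + (-5.4844) + (10.2656) + (-53.6094) + (-18.3594) + (0.3906) = -67.7656
Denominator Σ(y_t−ȳ)² = 160.8750
r_1 = -67.7656 / 160.8750 = -0.421

-0.421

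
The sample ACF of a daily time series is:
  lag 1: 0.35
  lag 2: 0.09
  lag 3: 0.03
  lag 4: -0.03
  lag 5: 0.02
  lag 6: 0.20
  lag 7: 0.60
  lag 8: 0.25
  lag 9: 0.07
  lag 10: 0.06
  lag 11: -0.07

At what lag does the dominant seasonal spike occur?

The largest autocorrelation is r_7 = 0.60; the remaining lags stay at or below 0.35. The elevated value at lag 1 (0.35), dropping to 0.09 at lag 2, reflects decaying short-term dependence rather than seasonality.
The dominant spike at lag 7 indicates a seasonal period of 7.

7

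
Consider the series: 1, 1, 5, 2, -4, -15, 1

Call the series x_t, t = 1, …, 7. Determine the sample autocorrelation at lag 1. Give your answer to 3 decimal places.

Mean x̄ = (1 + 1 + 5 + 2 − 4 − 15 + 1)/7 = -1.2857
Deviations from mean: 2.2857, 2.2857, 6.2857, 3.2857, -2.7143, -13.7143, 2.2857
Σ(x_t−x̄)(x_{t+1}−x̄) = (5.2245) + (14.3673) + (20.6531) + (-8.9184) + (37.2245) + (-31.3469) = 37.2041
Denominator Σ(x_t−x̄)² = 261.4286
r_1 = 37.2041 / 261.4286 = 0.142

0.142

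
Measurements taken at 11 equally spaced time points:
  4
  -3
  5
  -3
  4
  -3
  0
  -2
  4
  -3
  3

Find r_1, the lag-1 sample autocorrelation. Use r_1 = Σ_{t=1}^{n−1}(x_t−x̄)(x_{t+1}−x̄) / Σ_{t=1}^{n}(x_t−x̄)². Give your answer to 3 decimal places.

Mean x̄ = (4 − 3 + 5 − 3 + 4 − 3 + 0 − 2 + 4 − 3 + 3)/11 = 0.5455
Numerator Σ_{t=1}^{10}(x_t−x̄)(x_{t+1}−x̄) = -94.7521
Denominator Σ(x_t−x̄)² = 118.7273
r_1 = -94.7521 / 118.7273 = -0.798

-0.798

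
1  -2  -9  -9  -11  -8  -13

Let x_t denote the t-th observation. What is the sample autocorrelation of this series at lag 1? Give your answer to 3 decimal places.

Mean x̄ = (1 − 2 − 9 − 9 − 11 − 8 − 13)/7 = -7.2857
Deviations from mean: 8.2857, 5.2857, -1.7143, -1.7143, -3.7143, -0.7143, -5.7143
Numerator Σ_{t=1}^{6}(x_t−x̄)(x_{t+1}−x̄) = 50.7755
Denominator Σ(x_t−x̄)² = 149.4286
r_1 = 50.7755 / 149.4286 = 0.340

0.340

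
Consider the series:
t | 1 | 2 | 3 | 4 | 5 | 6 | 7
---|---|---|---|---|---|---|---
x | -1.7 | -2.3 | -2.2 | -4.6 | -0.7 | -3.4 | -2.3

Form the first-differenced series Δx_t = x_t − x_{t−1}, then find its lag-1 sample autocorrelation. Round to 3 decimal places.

-0.782

First differences Δx: -0.6, 0.1, -2.4, 3.9, -2.7, 1.1
Mean of differences = -0.1000
Numerator Σ(Δx_t−Δx̄)(Δx_{t+1}−Δx̄) = -23.2800
Denominator Σ(Δx_t−Δx̄)² = 29.7800
r_1(Δx) = -23.2800 / 29.7800 = -0.782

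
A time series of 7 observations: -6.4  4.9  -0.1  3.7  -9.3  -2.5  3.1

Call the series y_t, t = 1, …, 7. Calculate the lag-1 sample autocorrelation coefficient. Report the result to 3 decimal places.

Mean ȳ = (-6.4 + 4.9 − 0.1 + 3.7 − 9.3 − 2.5 + 3.1)/7 = -0.9429
Deviations from mean: -5.4571, 5.8429, 0.8429, 4.6429, -8.3571, -1.5571, 4.0429
Σ(y_t−ȳ)(y_{t+1}−ȳ) = (-31.8853) + (4.9247) + (3.9133) + (-38.8010) + (13.0133) + (-6.2953) = -55.1304
Denominator Σ(y_t−ȳ)² = 174.7971
r_1 = -55.1304 / 174.7971 = -0.315

-0.315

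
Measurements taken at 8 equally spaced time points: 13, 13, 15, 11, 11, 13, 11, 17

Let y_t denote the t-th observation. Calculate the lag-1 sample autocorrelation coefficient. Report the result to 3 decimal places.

-0.250

Mean ȳ = (13 + 13 + 15 + 11 + 11 + 13 + 11 + 17)/8 = 13.0000
Numerator Σ_{t=1}^{7}(y_t−ȳ)(y_{t+1}−ȳ) = -8.0000
Denominator Σ(y_t−ȳ)² = 32.0000
r_1 = -8.0000 / 32.0000 = -0.250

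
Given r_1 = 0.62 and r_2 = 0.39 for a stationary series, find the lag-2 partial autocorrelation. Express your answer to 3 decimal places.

0.009

φ_{22} = (r_2 − r_1²) / (1 − r_1²)
r_1² = (0.62)² = 0.3844
Numerator = 0.39 − 0.3844 = 0.0056; denominator = 1 − 0.3844 = 0.6156
φ_{22} = 0.0056 / 0.6156 = 0.009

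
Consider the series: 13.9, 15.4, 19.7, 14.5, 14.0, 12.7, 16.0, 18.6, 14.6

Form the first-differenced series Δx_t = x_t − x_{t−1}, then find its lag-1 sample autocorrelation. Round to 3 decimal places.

First differences Δx: 1.5, 4.3, -5.2, -0.5, -1.3, 3.3, 2.6, -4.0
Mean of differences = 0.0875
Numerator Σ(Δx_t−Δx̄)(Δx_{t+1}−Δx̄) = -19.0577
Denominator Σ(Δx_t−Δx̄)² = 83.3088
r_1(Δx) = -19.0577 / 83.3088 = -0.229

-0.229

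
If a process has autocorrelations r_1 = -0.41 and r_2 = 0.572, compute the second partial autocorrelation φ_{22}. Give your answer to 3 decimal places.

φ_{22} = (r_2 − r_1²) / (1 − r_1²)
r_1² = (-0.41)² = 0.1681
Numerator = 0.572 − 0.1681 = 0.4039; denominator = 1 − 0.1681 = 0.8319
φ_{22} = 0.4039 / 0.8319 = 0.486

0.486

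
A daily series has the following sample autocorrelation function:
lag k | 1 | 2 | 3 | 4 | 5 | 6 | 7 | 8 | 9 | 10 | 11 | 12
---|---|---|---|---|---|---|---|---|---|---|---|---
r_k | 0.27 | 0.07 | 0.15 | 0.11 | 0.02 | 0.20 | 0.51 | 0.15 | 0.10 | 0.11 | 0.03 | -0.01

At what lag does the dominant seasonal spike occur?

7

The largest autocorrelation is r_7 = 0.51; the remaining lags stay at or below 0.27. The elevated value at lag 1 (0.27), dropping to 0.07 at lag 2, reflects decaying short-term dependence rather than seasonality.
The dominant spike at lag 7 indicates a seasonal period of 7.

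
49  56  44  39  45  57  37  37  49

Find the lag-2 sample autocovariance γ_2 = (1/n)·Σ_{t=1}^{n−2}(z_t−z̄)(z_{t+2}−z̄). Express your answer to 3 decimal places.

Mean z̄ = (49 + 56 + 44 + 39 + 45 + 57 + 37 + 37 + 49)/9 = 45.8889
Σ_{t=1}^{7}(z_t−z̄)(z_{t+2}−z̄) = -268.9136
γ_2 = -268.9136 / 9 = -29.879

-29.879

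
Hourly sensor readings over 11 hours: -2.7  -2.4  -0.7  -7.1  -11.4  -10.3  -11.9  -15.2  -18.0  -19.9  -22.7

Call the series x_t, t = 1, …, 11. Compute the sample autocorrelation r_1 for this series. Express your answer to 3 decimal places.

Mean x̄ = (-2.7 − 2.4 − 0.7 − 7.1 − 11.4 − 10.3 − 11.9 − 15.2 − 18.0 − 19.9 − 22.7)/11 = -11.1182
Numerator Σ_{t=1}^{10}(x_t−x̄)(x_{t+1}−x̄) = 397.5042
Denominator Σ(x_t−x̄)² = 548.1964
r_1 = 397.5042 / 548.1964 = 0.725

0.725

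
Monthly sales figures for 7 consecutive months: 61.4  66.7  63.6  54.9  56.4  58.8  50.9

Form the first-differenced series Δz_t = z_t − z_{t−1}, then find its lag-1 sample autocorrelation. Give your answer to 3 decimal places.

-0.210

First differences Δz: 5.3, -3.1, -8.7, 1.5, 2.4, -7.9
Mean of differences = -1.7500
Numerator Σ(Δz_t−Δz̄)(Δz_{t+1}−Δz̄) = -34.7575
Denominator Σ(Δz_t−Δz̄)² = 165.4350
r_1(Δz) = -34.7575 / 165.4350 = -0.210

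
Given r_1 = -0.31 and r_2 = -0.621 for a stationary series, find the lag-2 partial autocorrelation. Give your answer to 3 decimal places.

-0.793

φ_{22} = (r_2 − r_1²) / (1 − r_1²)
r_1² = (-0.31)² = 0.0961
Numerator = -0.621 − 0.0961 = -0.7171; denominator = 1 − 0.0961 = 0.9039
φ_{22} = -0.7171 / 0.9039 = -0.793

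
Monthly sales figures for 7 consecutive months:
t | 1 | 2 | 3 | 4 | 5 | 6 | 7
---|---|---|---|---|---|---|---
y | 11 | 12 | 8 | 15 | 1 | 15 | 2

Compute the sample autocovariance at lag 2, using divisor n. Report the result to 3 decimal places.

16.627

Mean ȳ = (11 + 12 + 8 + 15 + 1 + 15 + 2)/7 = 9.1429
Σ_{t=1}^{5}(y_t−ȳ)(y_{t+2}−ȳ) = 116.3878
γ_2 = 116.3878 / 7 = 16.627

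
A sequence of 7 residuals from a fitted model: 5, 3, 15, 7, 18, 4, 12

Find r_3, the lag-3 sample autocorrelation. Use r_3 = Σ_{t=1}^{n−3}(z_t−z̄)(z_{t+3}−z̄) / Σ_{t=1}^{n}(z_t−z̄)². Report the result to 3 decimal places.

Mean z̄ = (5 + 3 + 15 + 7 + 18 + 4 + 12)/7 = 9.1429
Deviations from mean: -4.1429, -6.1429, 5.8571, -2.1429, 8.8571, -5.1429, 2.8571
Numerator Σ_{t=1}^{4}(z_t−z̄)(z_{t+3}−z̄) = -81.7755
Denominator Σ(z_t−z̄)² = 206.8571
r_3 = -81.7755 / 206.8571 = -0.395

-0.395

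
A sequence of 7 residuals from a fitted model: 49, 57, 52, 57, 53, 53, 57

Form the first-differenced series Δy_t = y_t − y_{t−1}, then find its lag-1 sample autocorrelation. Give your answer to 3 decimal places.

First differences Δy: 8, -5, 5, -4, 0, 4
Mean of differences = 1.3333
Numerator Σ(Δy_t−Δȳ)(Δy_{t+1}−Δȳ) = -81.4444
Denominator Σ(Δy_t−Δȳ)² = 135.3333
r_1(Δy) = -81.4444 / 135.3333 = -0.602

-0.602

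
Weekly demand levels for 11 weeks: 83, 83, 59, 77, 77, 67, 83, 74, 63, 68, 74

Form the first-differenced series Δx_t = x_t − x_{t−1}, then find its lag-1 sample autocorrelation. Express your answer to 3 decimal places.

-0.448

First differences Δx: 0, -24, 18, 0, -10, 16, -9, -11, 5, 6
Mean of differences = -0.9000
Numerator Σ(Δx_t−Δx̄)(Δx_{t+1}−Δx̄) = -676.3100
Denominator Σ(Δx_t−Δx̄)² = 1510.9000
r_1(Δx) = -676.3100 / 1510.9000 = -0.448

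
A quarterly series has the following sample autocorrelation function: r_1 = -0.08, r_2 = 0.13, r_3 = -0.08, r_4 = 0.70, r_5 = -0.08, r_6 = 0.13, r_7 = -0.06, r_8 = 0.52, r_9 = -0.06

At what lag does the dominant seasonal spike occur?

4

The largest autocorrelation is r_4 = 0.70, with a weaker echo at lag 8 (0.52); the remaining lags stay at or below 0.13.
The dominant spike at lag 4 indicates a seasonal period of 4.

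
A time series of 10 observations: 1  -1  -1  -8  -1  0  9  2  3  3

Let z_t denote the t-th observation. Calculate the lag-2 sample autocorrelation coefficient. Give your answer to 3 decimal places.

0.183

Mean z̄ = (1 − 1 − 1 − 8 − 1 + 0 + 9 + 2 + 3 + 3)/10 = 0.7000
Numerator Σ_{t=1}^{8}(z_t−z̄)(z_{t+2}−z̄) = 30.3200
Denominator Σ(z_t−z̄)² = 166.1000
r_2 = 30.3200 / 166.1000 = 0.183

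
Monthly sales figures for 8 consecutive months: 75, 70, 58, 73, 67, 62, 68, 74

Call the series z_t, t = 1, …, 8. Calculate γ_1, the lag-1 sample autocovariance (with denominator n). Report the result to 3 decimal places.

Mean z̄ = (75 + 70 + 58 + 73 + 67 + 62 + 68 + 74)/8 = 68.3750
Σ_{t=1}^{7}(z_t−z̄)(z_{t+1}−z̄) = -51.3906
γ_1 = -51.3906 / 8 = -6.424

-6.424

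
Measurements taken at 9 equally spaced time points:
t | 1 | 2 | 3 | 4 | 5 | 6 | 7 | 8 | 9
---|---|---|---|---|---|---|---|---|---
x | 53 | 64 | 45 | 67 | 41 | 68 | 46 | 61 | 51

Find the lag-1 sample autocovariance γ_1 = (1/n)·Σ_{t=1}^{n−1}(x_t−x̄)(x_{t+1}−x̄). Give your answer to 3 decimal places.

-85.977

Mean x̄ = (53 + 64 + 45 + 67 + 41 + 68 + 46 + 61 + 51)/9 = 55.1111
Σ_{t=1}^{8}(x_t−x̄)(x_{t+1}−x̄) = -773.7901
γ_1 = -773.7901 / 9 = -85.977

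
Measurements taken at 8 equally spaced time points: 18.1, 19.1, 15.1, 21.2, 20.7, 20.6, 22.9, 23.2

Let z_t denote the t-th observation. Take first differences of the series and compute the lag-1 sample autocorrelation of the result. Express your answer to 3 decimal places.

First differences Δz: 1.0, -4.0, 6.1, -0.5, -0.1, 2.3, 0.3
Mean of differences = 0.7286
Numerator Σ(Δz_t−Δz̄)(Δz_{t+1}−Δz̄) = -34.2394
Denominator Σ(Δz_t−Δz̄)² = 56.1343
r_1(Δz) = -34.2394 / 56.1343 = -0.610

-0.610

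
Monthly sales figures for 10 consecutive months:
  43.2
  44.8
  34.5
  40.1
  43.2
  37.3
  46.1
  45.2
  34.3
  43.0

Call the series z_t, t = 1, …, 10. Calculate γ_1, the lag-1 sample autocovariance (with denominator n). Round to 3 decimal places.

Mean z̄ = (43.2 + 44.8 + 34.5 + 40.1 + 43.2 + 37.3 + 46.1 + 45.2 + 34.3 + 43.0)/10 = 41.1700
Σ_{t=1}^{9}(z_t−z̄)(z_{t+1}−z̄) = -59.2039
γ_1 = -59.2039 / 10 = -5.920

-5.920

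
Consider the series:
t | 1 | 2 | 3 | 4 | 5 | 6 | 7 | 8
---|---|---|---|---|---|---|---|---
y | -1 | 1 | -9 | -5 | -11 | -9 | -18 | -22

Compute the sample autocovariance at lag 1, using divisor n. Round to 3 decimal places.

Mean ȳ = (-1 + 1 − 9 − 5 − 11 − 9 − 18 − 22)/8 = -9.2500
Σ_{t=1}^{7}(y_t−ȳ)(y_{t+1}−ȳ) = 189.6875
γ_1 = 189.6875 / 8 = 23.711

23.711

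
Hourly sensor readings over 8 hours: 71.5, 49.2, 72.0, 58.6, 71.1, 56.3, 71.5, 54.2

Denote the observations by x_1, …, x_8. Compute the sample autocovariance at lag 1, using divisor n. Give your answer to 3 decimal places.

-62.850

Mean x̄ = (71.5 + 49.2 + 72.0 + 58.6 + 71.1 + 56.3 + 71.5 + 54.2)/8 = 63.0500
Deviations: 8.4500, -13.8500, 8.9500, -4.4500, 8.0500, -6.7500, 8.4500, -8.8500
Σ_{t=1}^{7}(x_t−x̄)(x_{t+1}−x̄) = -502.7975
γ_1 = -502.7975 / 8 = -62.850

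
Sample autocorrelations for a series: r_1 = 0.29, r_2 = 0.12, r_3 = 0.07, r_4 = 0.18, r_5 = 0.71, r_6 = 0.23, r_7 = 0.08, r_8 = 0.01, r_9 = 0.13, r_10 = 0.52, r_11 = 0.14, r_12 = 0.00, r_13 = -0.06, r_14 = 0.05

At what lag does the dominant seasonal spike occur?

The largest autocorrelation is r_5 = 0.71, with a weaker echo at lag 10 (0.52); the remaining lags stay at or below 0.29. The elevated value at lag 1 (0.29), dropping to 0.12 at lag 2, reflects decaying short-term dependence rather than seasonality.
The dominant spike at lag 5 indicates a seasonal period of 5.

5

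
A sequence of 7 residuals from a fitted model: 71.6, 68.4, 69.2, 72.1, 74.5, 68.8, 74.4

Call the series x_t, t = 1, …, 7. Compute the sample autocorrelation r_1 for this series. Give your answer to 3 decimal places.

-0.245

Mean x̄ = (71.6 + 68.4 + 69.2 + 72.1 + 74.5 + 68.8 + 74.4)/7 = 71.2857
Σ(x_t−x̄)(x_{t+1}−x̄) = (-0.9069) + (6.0188) + (-1.6984) + (2.6173) + (-7.9898) + (-7.7412) = -9.7002
Denominator Σ(x_t−x̄)² = 39.6486
r_1 = -9.7002 / 39.6486 = -0.245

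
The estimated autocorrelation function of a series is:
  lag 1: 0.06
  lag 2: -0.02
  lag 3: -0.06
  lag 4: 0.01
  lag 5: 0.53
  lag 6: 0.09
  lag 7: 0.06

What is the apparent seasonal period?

The largest autocorrelation is r_5 = 0.53; the remaining lags stay at or below 0.09.
The dominant spike at lag 5 indicates a seasonal period of 5.

5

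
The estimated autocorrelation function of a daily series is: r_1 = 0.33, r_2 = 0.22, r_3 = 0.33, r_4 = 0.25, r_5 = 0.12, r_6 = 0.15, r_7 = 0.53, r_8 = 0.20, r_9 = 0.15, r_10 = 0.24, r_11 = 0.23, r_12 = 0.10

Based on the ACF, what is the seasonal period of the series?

The largest autocorrelation is r_7 = 0.53; the remaining lags stay at or below 0.33. The elevated value at lag 1 (0.33), dropping to 0.22 at lag 2, reflects decaying short-term dependence rather than seasonality.
The dominant spike at lag 7 indicates a seasonal period of 7.

7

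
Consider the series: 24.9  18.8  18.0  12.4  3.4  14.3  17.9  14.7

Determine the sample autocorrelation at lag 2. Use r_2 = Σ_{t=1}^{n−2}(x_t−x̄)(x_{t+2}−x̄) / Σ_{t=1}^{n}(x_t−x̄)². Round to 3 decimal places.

-0.151

Mean x̄ = (24.9 + 18.8 + 18.0 + 12.4 + 3.4 + 14.3 + 17.9 + 14.7)/8 = 15.5500
Deviations from mean: 9.3500, 3.2500, 2.4500, -3.1500, -12.1500, -1.2500, 2.3500, -0.8500
Numerator Σ_{t=1}^{6}(x_t−x̄)(x_{t+2}−x̄) = -40.6500
Denominator Σ(x_t−x̄)² = 269.3400
r_2 = -40.6500 / 269.3400 = -0.151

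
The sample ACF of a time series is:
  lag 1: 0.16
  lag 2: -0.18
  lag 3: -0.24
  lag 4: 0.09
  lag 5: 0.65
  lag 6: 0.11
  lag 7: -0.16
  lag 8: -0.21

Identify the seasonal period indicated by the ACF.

5

The largest autocorrelation is r_5 = 0.65; the remaining lags stay at or below 0.16.
The dominant spike at lag 5 indicates a seasonal period of 5.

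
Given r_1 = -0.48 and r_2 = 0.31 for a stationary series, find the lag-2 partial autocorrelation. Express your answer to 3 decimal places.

0.103

φ_{22} = (r_2 − r_1²) / (1 − r_1²)
r_1² = (-0.48)² = 0.2304
Numerator = 0.31 − 0.2304 = 0.0796; denominator = 1 − 0.2304 = 0.7696
φ_{22} = 0.0796 / 0.7696 = 0.103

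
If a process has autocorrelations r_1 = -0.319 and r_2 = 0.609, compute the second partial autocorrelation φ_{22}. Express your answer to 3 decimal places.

0.565

φ_{22} = (r_2 − r_1²) / (1 − r_1²)
r_1² = (-0.319)² = 0.101761
Numerator = 0.609 − 0.1018 = 0.5072; denominator = 1 − 0.1018 = 0.8982
φ_{22} = 0.5072 / 0.8982 = 0.565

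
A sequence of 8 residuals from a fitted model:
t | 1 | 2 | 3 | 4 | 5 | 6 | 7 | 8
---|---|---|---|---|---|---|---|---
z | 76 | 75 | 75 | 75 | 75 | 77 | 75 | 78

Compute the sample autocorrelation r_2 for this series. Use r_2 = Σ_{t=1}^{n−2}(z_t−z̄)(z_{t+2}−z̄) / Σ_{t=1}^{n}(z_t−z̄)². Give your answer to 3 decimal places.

0.355

Mean z̄ = (76 + 75 + 75 + 75 + 75 + 77 + 75 + 78)/8 = 75.7500
Σ(z_t−z̄)(z_{t+2}−z̄) = (-0.1875) + (0.5625) + (0.5625) + (-0.9375) + (0.5625) + (2.8125) = 3.3750
Denominator Σ(z_t−z̄)² = 9.5000
r_2 = 3.3750 / 9.5000 = 0.355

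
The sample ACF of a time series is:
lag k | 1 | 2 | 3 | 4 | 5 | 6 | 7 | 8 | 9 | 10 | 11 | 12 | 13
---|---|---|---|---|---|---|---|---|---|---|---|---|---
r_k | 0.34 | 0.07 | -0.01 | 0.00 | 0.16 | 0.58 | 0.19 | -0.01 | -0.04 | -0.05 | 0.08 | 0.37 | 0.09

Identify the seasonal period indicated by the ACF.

The largest autocorrelation is r_6 = 0.58, with a weaker echo at lag 12 (0.37); the remaining lags stay at or below 0.34. The elevated value at lag 1 (0.34), dropping to 0.07 at lag 2, reflects decaying short-term dependence rather than seasonality.
The dominant spike at lag 6 indicates a seasonal period of 6.

6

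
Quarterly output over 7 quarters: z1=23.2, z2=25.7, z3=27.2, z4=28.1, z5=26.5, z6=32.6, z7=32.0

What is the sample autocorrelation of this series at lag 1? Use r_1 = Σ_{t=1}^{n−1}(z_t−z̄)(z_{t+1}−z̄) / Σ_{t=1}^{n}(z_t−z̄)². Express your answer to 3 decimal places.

0.353

Mean z̄ = (23.2 + 25.7 + 27.2 + 28.1 + 26.5 + 32.6 + 32.0)/7 = 27.9000
Deviations from mean: -4.7000, -2.2000, -0.7000, 0.2000, -1.4000, 4.7000, 4.1000
Σ(z_t−z̄)(z_{t+1}−z̄) = (10.3400) + (1.5400) + (-0.1400) + (-0.2800) + (-6.5800) + (19.2700) = 24.1500
Denominator Σ(z_t−z̄)² = 68.3200
r_1 = 24.1500 / 68.3200 = 0.353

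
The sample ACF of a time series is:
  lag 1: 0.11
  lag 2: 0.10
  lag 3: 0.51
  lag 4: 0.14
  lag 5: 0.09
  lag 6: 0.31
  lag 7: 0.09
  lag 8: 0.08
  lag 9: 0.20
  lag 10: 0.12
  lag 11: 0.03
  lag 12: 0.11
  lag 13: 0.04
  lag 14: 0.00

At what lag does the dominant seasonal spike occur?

3

The largest autocorrelation is r_3 = 0.51, with weaker echoes at lags 6 (0.31) and 9 (0.20); the remaining lags stay at or below 0.14.
The dominant spike at lag 3 indicates a seasonal period of 3.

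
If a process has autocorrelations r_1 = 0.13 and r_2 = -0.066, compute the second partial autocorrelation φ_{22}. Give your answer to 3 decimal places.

φ_{22} = (r_2 − r_1²) / (1 − r_1²)
r_1² = (0.13)² = 0.0169
Numerator = -0.066 − 0.0169 = -0.0829; denominator = 1 − 0.0169 = 0.9831
φ_{22} = -0.0829 / 0.9831 = -0.084

-0.084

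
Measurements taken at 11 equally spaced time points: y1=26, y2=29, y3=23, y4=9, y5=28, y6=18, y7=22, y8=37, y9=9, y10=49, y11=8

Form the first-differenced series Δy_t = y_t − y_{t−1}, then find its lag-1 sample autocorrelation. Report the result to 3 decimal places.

-0.707

First differences Δy: 3, -6, -14, 19, -10, 4, 15, -28, 40, -41
Mean of differences = -1.8000
Numerator Σ(Δy_t−Δȳ)(Δy_{t+1}−Δȳ) = -3517.2400
Denominator Σ(Δy_t−Δȳ)² = 4975.6000
r_1(Δy) = -3517.2400 / 4975.6000 = -0.707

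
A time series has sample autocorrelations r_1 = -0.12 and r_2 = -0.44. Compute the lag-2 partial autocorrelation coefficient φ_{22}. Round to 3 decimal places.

φ_{22} = (r_2 − r_1²) / (1 − r_1²)
r_1² = (-0.12)² = 0.0144
Numerator = -0.44 − 0.0144 = -0.4544; denominator = 1 − 0.0144 = 0.9856
φ_{22} = -0.4544 / 0.9856 = -0.461

-0.461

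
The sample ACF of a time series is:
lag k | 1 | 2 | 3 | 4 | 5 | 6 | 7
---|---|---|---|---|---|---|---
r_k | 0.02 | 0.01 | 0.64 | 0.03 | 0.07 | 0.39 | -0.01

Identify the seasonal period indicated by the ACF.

The largest autocorrelation is r_3 = 0.64, with a weaker echo at lag 6 (0.39); the remaining lags stay at or below 0.07.
The dominant spike at lag 3 indicates a seasonal period of 3.

3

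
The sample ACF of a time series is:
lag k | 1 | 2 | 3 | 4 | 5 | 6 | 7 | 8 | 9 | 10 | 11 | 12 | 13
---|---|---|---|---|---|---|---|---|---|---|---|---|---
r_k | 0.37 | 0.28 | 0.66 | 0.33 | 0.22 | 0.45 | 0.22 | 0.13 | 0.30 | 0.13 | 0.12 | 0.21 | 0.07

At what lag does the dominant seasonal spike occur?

3

The largest autocorrelation is r_3 = 0.66, with a weaker echo at lag 6 (0.45); the remaining lags stay at or below 0.37. The elevated value at lag 1 (0.37), dropping to 0.28 at lag 2, reflects decaying short-term dependence rather than seasonality.
The dominant spike at lag 3 indicates a seasonal period of 3.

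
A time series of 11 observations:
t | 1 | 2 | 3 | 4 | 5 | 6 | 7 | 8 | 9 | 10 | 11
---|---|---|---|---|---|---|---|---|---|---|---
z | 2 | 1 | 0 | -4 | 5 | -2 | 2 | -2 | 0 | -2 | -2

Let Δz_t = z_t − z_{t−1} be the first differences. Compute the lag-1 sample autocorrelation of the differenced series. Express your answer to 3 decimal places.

-0.812

First differences Δz: -1, -1, -4, 9, -7, 4, -4, 2, -2, 0
Mean of differences = -0.4000
Numerator Σ(Δz_t−Δz̄)(Δz_{t+1}−Δz̄) = -151.3600
Denominator Σ(Δz_t−Δz̄)² = 186.4000
r_1(Δz) = -151.3600 / 186.4000 = -0.812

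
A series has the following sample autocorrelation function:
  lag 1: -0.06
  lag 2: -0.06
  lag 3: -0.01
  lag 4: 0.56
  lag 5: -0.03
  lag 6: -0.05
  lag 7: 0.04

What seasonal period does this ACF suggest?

The largest autocorrelation is r_4 = 0.56; the remaining lags stay at or below 0.04.
The dominant spike at lag 4 indicates a seasonal period of 4.

4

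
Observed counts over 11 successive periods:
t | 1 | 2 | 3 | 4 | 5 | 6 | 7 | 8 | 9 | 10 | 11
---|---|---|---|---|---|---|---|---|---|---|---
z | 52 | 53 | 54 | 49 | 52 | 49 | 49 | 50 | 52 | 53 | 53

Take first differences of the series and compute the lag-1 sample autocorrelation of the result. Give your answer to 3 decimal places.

-0.472

First differences Δz: 1, 1, -5, 3, -3, 0, 1, 2, 1, 0
Mean of differences = 0.1000
Numerator Σ(Δz_t−Δz̄)(Δz_{t+1}−Δz̄) = -24.0100
Denominator Σ(Δz_t−Δz̄)² = 50.9000
r_1(Δz) = -24.0100 / 50.9000 = -0.472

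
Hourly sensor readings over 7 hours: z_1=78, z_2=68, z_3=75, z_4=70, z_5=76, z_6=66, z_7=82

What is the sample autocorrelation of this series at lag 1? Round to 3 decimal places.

-0.644

Mean z̄ = (78 + 68 + 75 + 70 + 76 + 66 + 82)/7 = 73.5714
Σ(z_t−z̄)(z_{t+1}−z̄) = (-24.6735) + (-7.9592) + (-5.1020) + (-8.6735) + (-18.3878) + (-63.8163) = -128.6122
Denominator Σ(z_t−z̄)² = 199.7143
r_1 = -128.6122 / 199.7143 = -0.644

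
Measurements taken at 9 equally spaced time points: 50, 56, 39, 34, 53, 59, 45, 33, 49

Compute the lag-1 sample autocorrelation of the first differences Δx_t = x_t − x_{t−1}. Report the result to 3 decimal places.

First differences Δx: 6, -17, -5, 19, 6, -14, -12, 16
Mean of differences = -0.1250
Numerator Σ(Δx_t−Δx̄)(Δx_{t+1}−Δx̄) = -108.8906
Denominator Σ(Δx_t−Δx̄)² = 1342.8750
r_1(Δx) = -108.8906 / 1342.8750 = -0.081

-0.081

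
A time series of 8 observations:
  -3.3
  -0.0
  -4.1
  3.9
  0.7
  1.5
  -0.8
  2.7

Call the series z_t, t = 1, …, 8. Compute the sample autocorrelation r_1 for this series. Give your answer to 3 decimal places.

-0.293

Mean z̄ = (-3.3 − 0.0 − 4.1 + 3.9 + 0.7 + 1.5 − 0.8 + 2.7)/8 = 0.0750
Deviations from mean: -3.3750, -0.0750, -4.1750, 3.8250, 0.6250, 1.4250, -0.8750, 2.6250
Numerator Σ_{t=1}^{7}(z_t−z̄)(z_{t+1}−z̄) = -15.6656
Denominator Σ(z_t−z̄)² = 53.5350
r_1 = -15.6656 / 53.5350 = -0.293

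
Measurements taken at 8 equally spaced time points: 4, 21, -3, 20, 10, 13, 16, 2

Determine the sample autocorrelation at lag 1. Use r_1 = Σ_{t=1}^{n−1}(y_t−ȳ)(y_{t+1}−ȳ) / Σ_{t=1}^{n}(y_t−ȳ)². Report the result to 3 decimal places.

Mean ȳ = (4 + 21 − 3 + 20 + 10 + 13 + 16 + 2)/8 = 10.3750
Deviations from mean: -6.3750, 10.6250, -13.3750, 9.6250, -0.3750, 2.6250, 5.6250, -8.3750
Σ(y_t−ȳ)(y_{t+1}−ȳ) = (-67.7344) + (-142.1094) + (-128.7344) + (-3.6094) + (-0.9844) + (14.7656) + (-47.1094) = -375.5156
Denominator Σ(y_t−ȳ)² = 533.8750
r_1 = -375.5156 / 533.8750 = -0.703

-0.703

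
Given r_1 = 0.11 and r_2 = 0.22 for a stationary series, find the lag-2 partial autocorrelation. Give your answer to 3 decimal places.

φ_{22} = (r_2 − r_1²) / (1 − r_1²)
r_1² = (0.11)² = 0.0121
Numerator = 0.22 − 0.0121 = 0.2079; denominator = 1 − 0.0121 = 0.9879
φ_{22} = 0.2079 / 0.9879 = 0.210

0.210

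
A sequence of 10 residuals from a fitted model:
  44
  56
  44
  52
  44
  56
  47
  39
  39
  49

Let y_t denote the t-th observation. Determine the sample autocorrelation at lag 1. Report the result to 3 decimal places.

-0.182

Mean ȳ = (44 + 56 + 44 + 52 + 44 + 56 + 47 + 39 + 39 + 49)/10 = 47.0000
Numerator Σ_{t=1}^{9}(y_t−ȳ)(y_{t+1}−ȳ) = -63.0000
Denominator Σ(y_t−ȳ)² = 346.0000
r_1 = -63.0000 / 346.0000 = -0.182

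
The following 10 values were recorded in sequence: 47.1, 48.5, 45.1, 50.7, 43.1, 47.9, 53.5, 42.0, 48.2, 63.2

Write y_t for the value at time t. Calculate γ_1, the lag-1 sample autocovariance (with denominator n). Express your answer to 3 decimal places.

Mean ȳ = (47.1 + 48.5 + 45.1 + 50.7 + 43.1 + 47.9 + 53.5 + 42.0 + 48.2 + 63.2)/10 = 48.9300
Σ_{t=1}^{9}(y_t−ȳ)(y_{t+1}−ȳ) = -50.3949
γ_1 = -50.3949 / 10 = -5.039

-5.039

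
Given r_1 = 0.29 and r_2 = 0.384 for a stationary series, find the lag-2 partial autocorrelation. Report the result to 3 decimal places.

0.327

φ_{22} = (r_2 − r_1²) / (1 − r_1²)
r_1² = (0.29)² = 0.0841
Numerator = 0.384 − 0.0841 = 0.2999; denominator = 1 − 0.0841 = 0.9159
φ_{22} = 0.2999 / 0.9159 = 0.327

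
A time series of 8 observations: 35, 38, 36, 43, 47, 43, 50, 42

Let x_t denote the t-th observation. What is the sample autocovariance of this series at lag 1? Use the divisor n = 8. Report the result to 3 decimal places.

8.148

Mean x̄ = (35 + 38 + 36 + 43 + 47 + 43 + 50 + 42)/8 = 41.7500
Deviations: -6.7500, -3.7500, -5.7500, 1.2500, 5.2500, 1.2500, 8.2500, 0.2500
Σ_{t=1}^{7}(x_t−x̄)(x_{t+1}−x̄) = 65.1875
γ_1 = 65.1875 / 8 = 8.148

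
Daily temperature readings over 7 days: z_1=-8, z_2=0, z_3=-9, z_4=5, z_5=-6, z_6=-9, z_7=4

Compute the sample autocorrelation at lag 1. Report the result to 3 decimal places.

Mean z̄ = (-8 + 0 − 9 + 5 − 6 − 9 + 4)/7 = -3.2857
Deviations from mean: -4.7143, 3.2857, -5.7143, 8.2857, -2.7143, -5.7143, 7.2857
Σ(z_t−z̄)(z_{t+1}−z̄) = (-15.4898) + (-18.7755) + (-47.3469) + (-22.4898) + (15.5102) + (-41.6327) = -130.2245
Denominator Σ(z_t−z̄)² = 227.4286
r_1 = -130.2245 / 227.4286 = -0.573

-0.573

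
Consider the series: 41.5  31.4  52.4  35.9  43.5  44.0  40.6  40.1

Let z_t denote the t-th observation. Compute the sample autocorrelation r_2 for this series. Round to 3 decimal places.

0.235

Mean z̄ = (41.5 + 31.4 + 52.4 + 35.9 + 43.5 + 44.0 + 40.6 + 40.1)/8 = 41.1750
Σ(z_t−z̄)(z_{t+2}−z̄) = (3.6481) + (51.5631) + (26.0981) + (-14.9019) + (-1.3369) + (-3.0369) = 62.0338
Denominator Σ(z_t−z̄)² = 264.3550
r_2 = 62.0338 / 264.3550 = 0.235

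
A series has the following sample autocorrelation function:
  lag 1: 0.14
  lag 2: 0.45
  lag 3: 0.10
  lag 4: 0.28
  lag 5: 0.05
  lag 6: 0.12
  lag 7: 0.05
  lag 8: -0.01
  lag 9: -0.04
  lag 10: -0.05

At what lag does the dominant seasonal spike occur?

The largest autocorrelation is r_2 = 0.45, with a weaker echo at lag 4 (0.28); the remaining lags stay at or below 0.14.
The dominant spike at lag 2 indicates a seasonal period of 2.

2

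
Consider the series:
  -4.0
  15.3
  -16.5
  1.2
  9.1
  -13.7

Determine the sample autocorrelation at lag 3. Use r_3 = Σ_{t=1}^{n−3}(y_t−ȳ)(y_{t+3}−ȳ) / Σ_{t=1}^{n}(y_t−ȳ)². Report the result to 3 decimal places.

Mean ȳ = (-4.0 + 15.3 − 16.5 + 1.2 + 9.1 − 13.7)/6 = -1.4333
Σ(y_t−ȳ)(y_{t+3}−ȳ) = (-6.7589) + (176.2578) + (184.8178) = 354.3167
Denominator Σ(y_t−ȳ)² = 781.9533
r_3 = 354.3167 / 781.9533 = 0.453

0.453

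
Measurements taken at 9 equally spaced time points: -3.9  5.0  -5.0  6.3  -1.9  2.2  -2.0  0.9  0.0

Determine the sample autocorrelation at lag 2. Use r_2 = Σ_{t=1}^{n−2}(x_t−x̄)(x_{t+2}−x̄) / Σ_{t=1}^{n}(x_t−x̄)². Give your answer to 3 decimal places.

0.680

Mean x̄ = (-3.9 + 5.0 − 5.0 + 6.3 − 1.9 + 2.2 − 2.0 + 0.9 + 0.0)/9 = 0.1778
Σ(x_t−x̄)(x_{t+2}−x̄) = (21.1138) + (29.5227) + (10.7583) + (12.3805) + (4.5249) + (1.4605) + (0.3872) = 80.1479
Denominator Σ(x_t−x̄)² = 117.8756
r_2 = 80.1479 / 117.8756 = 0.680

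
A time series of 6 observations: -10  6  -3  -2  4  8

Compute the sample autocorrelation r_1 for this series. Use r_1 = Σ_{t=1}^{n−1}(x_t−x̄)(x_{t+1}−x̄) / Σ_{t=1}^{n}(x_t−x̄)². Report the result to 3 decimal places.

Mean x̄ = (-10 + 6 − 3 − 2 + 4 + 8)/6 = 0.5000
Σ(x_t−x̄)(x_{t+1}−x̄) = (-57.7500) + (-19.2500) + (8.7500) + (-8.7500) + (26.2500) = -50.7500
Denominator Σ(x_t−x̄)² = 227.5000
r_1 = -50.7500 / 227.5000 = -0.223

-0.223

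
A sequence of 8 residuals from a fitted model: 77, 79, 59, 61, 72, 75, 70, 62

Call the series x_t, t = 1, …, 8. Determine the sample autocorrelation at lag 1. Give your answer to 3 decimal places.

0.124

Mean x̄ = (77 + 79 + 59 + 61 + 72 + 75 + 70 + 62)/8 = 69.3750
Deviations from mean: 7.6250, 9.6250, -10.3750, -8.3750, 2.6250, 5.6250, 0.6250, -7.3750
Σ(x_t−x̄)(x_{t+1}−x̄) = (73.3906) + (-99.8594) + (86.8906) + (-21.9844) + (14.7656) + (3.5156) + (-4.6094) = 52.1094
Denominator Σ(x_t−x̄)² = 421.8750
r_1 = 52.1094 / 421.8750 = 0.124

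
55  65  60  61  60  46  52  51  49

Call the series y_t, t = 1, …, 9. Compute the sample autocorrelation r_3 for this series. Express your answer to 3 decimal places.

0.060

Mean ȳ = (55 + 65 + 60 + 61 + 60 + 46 + 52 + 51 + 49)/9 = 55.4444
Σ(y_t−ȳ)(y_{t+3}−ȳ) = (-2.4691) + (43.5309) + (-43.0247) + (-19.1358) + (-20.2469) + (60.8642) = 19.5185
Denominator Σ(y_t−ȳ)² = 326.2222
r_3 = 19.5185 / 326.2222 = 0.060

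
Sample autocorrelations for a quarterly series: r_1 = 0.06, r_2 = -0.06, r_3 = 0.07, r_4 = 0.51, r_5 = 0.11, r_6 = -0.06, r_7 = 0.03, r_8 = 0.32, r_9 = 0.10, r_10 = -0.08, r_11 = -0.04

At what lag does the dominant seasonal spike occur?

The largest autocorrelation is r_4 = 0.51, with a weaker echo at lag 8 (0.32); the remaining lags stay at or below 0.11.
The dominant spike at lag 4 indicates a seasonal period of 4.

4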